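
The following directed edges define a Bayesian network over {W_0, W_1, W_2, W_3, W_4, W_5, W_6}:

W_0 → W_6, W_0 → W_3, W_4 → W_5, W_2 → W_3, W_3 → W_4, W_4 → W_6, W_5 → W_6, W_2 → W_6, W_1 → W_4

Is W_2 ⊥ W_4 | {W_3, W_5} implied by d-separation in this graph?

Enumerating the 6 paths from W_2 to W_4 and testing each for blocking by {W_3, W_5}:
Path 1: W_2 → W_3 → W_4
  W_3 is a chain here and W_3 is conditioned on, so the path is blocked at W_3.
Path 2: W_2 → W_3 ← W_0 → W_6 ← W_5 ← W_4
  W_6 is a collider here and neither W_6 nor any of its descendants is conditioned on, so the collider stays closed — the path is blocked at W_6.
Path 3: W_2 → W_3 ← W_0 → W_6 ← W_4
  W_6 is a collider here and neither W_6 nor any of its descendants is conditioned on, so the collider stays closed — the path is blocked at W_6.
Path 4: W_2 → W_6 ← W_5 ← W_4
  W_6 is a collider here and neither W_6 nor any of its descendants is conditioned on, so the collider stays closed — the path is blocked at W_6.
Path 5: W_2 → W_6 ← W_4
  W_6 is a collider here and neither W_6 nor any of its descendants is conditioned on, so the collider stays closed — the path is blocked at W_6.
Path 6: W_2 → W_6 ← W_0 → W_3 → W_4
  W_6 is a collider here and neither W_6 nor any of its descendants is conditioned on, so the collider stays closed — the path is blocked at W_6.
Every path is blocked, so W_2 and W_4 are d-separated given {W_3, W_5}.

Yes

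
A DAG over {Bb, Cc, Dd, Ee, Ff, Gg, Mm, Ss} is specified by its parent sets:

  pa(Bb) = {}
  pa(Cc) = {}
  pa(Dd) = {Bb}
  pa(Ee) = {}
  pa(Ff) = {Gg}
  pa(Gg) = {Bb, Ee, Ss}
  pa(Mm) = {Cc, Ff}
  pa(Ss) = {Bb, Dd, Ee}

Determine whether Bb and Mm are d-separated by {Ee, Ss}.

Enumerating the 5 paths from Bb to Mm and testing each for blocking by {Ee, Ss}:
  1. Bb → Gg → Ff → Mm — Gg:chain[open]; Ff:chain[open] ⇒ active
  2. Bb → Dd → Ss ← Ee → Gg → Ff → Mm — Dd:chain[open]; Ss:collider[open]; Ee:fork[blocks]; Gg:chain[open]; Ff:chain[open] ⇒ blocked
  3. Bb → Dd → Ss → Gg → Ff → Mm — Dd:chain[open]; Ss:chain[blocks]; Gg:chain[open]; Ff:chain[open] ⇒ blocked
  4. Bb → Ss ← Ee → Gg → Ff → Mm — Ss:collider[open]; Ee:fork[blocks]; Gg:chain[open]; Ff:chain[open] ⇒ blocked
  5. Bb → Ss → Gg → Ff → Mm — Ss:chain[blocks]; Gg:chain[open]; Ff:chain[open] ⇒ blocked
At least one path is unblocked, so d-separation fails.

No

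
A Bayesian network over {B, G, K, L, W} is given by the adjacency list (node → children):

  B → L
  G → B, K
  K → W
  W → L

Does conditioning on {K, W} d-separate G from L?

No

There are 2 undirected paths between G and L; checking each against the conditioning set {K, W}:
  1. G → K → W → L — K:chain[blocks]; W:chain[blocks] ⇒ blocked
  2. G → B → L — B:chain[open] ⇒ active
Because an active path exists, G and L are not d-separated.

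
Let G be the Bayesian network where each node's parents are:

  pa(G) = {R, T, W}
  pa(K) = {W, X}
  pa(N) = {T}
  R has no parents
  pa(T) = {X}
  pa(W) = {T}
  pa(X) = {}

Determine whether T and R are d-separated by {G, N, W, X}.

3 paths connect T and R; each must be blocked for d-separation to hold:
  1. T → G ← R — G:collider[open] ⇒ active
  2. T → W → G ← R — W:chain[blocks]; G:collider[open] ⇒ blocked
  3. T ← X → K ← W → G ← R — X:fork[blocks]; K:collider[blocks]; W:fork[blocks]; G:collider[open] ⇒ blocked
Since the path T → G ← R is active, T and R are not d-separated given {G, N, W, X}.

No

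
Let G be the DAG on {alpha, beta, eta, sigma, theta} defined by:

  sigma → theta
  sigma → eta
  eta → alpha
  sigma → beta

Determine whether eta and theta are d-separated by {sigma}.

The only undirected path from eta to theta is:
Path 1: eta ← sigma → theta
  sigma is a fork here and sigma is conditioned on, so the path is blocked at sigma.
Every path is blocked, so eta and theta are d-separated given {sigma}.

Yes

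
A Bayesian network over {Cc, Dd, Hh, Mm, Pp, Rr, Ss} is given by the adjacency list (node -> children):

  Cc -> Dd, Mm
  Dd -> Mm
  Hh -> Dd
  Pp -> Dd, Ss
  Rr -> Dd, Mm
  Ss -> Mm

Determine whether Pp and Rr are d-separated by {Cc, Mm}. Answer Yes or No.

No — Pp and Rr are not d-separated given {Cc, Mm}.

Enumerating the 6 paths from Pp to Rr and testing each for blocking by {Cc, Mm}:
Path 1: Pp → Ss → Mm ← Cc → Dd ← Rr
  Cc is a fork here and Cc is conditioned on, so the path is blocked at Cc.
Path 2: Pp → Ss → Mm ← Rr
  Ss is a chain and Ss is not conditioned on; Mm is a collider and Mm is conditioned on, which opens it — no node blocks this path, so it is active.
Path 3: Pp → Ss → Mm ← Dd ← Rr
  Ss is a chain and Ss is not conditioned on; Mm is a collider and Mm is conditioned on, which opens it; Dd is a chain and Dd is not conditioned on — no node blocks this path, so it is active.
Path 4: Pp → Dd ← Cc → Mm ← Rr
  Cc is a fork here and Cc is conditioned on, so the path is blocked at Cc.
Path 5: Pp → Dd → Mm ← Rr
  Dd is a chain and Dd is not conditioned on; Mm is a collider and Mm is conditioned on, which opens it — no node blocks this path, so it is active.
Path 6: Pp → Dd ← Rr
  Dd is a collider and its descendant Mm is conditioned on, which opens it — no node blocks this path, so it is active.
Since the path Pp → Ss → Mm ← Rr is active, Pp and Rr are not d-separated given {Cc, Mm}.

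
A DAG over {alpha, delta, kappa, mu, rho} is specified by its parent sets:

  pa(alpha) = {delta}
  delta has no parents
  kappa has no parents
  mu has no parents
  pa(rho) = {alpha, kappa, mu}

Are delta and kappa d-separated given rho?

Only one path connects delta and kappa:
  1. delta → alpha → rho ← kappa — alpha:chain[open]; rho:collider[open] ⇒ active
Since the path delta → alpha → rho ← kappa is active, delta and kappa are not d-separated given {rho}.

No — delta and kappa are not d-separated given {rho}.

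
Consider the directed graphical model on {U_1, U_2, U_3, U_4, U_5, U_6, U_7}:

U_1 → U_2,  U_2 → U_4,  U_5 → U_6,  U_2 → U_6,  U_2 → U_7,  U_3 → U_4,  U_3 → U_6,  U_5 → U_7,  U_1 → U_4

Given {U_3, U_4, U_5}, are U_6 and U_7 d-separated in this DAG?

4 paths connect U_6 and U_7; each must be blocked for d-separation to hold:
Path 1: U_6 ← U_3 → U_4 ← U_1 → U_2 → U_7
  U_3 is a fork here and U_3 is conditioned on, so the path is blocked at U_3.
Path 2: U_6 ← U_3 → U_4 ← U_2 → U_7
  U_3 is a fork here and U_3 is conditioned on, so the path is blocked at U_3.
Path 3: U_6 ← U_2 → U_7
  U_2 is a fork and U_2 is not conditioned on — no node blocks this path, so it is active.
Path 4: U_6 ← U_5 → U_7
  U_5 is a fork here and U_5 is conditioned on, so the path is blocked at U_5.
Because an active path exists, U_6 and U_7 are not d-separated.

No — U_6 and U_7 are not d-separated given {U_3, U_4, U_5}.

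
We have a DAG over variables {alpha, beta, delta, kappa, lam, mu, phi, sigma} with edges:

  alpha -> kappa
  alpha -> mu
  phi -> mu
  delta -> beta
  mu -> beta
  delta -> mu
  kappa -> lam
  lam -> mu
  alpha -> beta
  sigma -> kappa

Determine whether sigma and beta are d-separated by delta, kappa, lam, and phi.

There are 6 undirected paths between sigma and beta; checking each against the conditioning set {delta, kappa, lam, phi}:
Path 1: sigma → kappa ← alpha → beta
  kappa is a collider and kappa is conditioned on, which opens it; alpha is a fork and alpha is not conditioned on — no node blocks this path, so it is active.
Path 2: sigma → kappa ← alpha → mu → beta
  kappa is a collider and kappa is conditioned on, which opens it; alpha is a fork and alpha is not conditioned on; mu is a chain and mu is not conditioned on — no node blocks this path, so it is active.
Path 3: sigma → kappa ← alpha → mu ← delta → beta
  mu is a collider here and neither mu nor any of its descendants is conditioned on, so the collider stays closed — the path is blocked at mu.
Path 4: sigma → kappa → lam → mu → beta
  kappa is a chain here and kappa is conditioned on, so the path is blocked at kappa.
Path 5: sigma → kappa → lam → mu ← alpha → beta
  kappa is a chain here and kappa is conditioned on, so the path is blocked at kappa.
Path 6: sigma → kappa → lam → mu ← delta → beta
  kappa is a chain here and kappa is conditioned on, so the path is blocked at kappa.
Since the path sigma → kappa ← alpha → beta is active, sigma and beta are not d-separated given {delta, kappa, lam, phi}.

No — sigma and beta are not d-separated given {delta, kappa, lam, phi}.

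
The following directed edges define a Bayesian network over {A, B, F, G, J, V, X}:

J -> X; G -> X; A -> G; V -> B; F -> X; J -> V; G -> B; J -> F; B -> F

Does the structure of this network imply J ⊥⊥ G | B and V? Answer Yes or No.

Yes

6 paths connect J and G; each must be blocked for d-separation to hold:
Path 1: J → V → B ← G
  V is a chain here and V is conditioned on, so the path is blocked at V.
Path 2: J → V → B → F → X ← G
  V is a chain here and V is conditioned on, so the path is blocked at V.
Path 3: J → F ← B ← G
  F is a collider here and neither F nor any of its descendants is conditioned on, so the collider stays closed — the path is blocked at F.
Path 4: J → F → X ← G
  X is a collider here and neither X nor any of its descendants is conditioned on, so the collider stays closed — the path is blocked at X.
Path 5: J → X ← G
  X is a collider here and neither X nor any of its descendants is conditioned on, so the collider stays closed — the path is blocked at X.
Path 6: J → X ← F ← B ← G
  X is a collider here and neither X nor any of its descendants is conditioned on, so the collider stays closed — the path is blocked at X.
Every path is blocked, so J and G are d-separated given {B, V}.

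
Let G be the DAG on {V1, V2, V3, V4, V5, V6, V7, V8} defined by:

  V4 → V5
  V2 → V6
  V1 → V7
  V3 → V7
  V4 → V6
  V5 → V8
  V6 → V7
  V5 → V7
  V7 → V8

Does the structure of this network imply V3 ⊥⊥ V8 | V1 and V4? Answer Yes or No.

Enumerating the 3 paths from V3 to V8 and testing each for blocking by {V1, V4}:
  1. V3 → V7 → V8 — V7:chain[open] ⇒ active
  2. V3 → V7 ← V6 ← V4 → V5 → V8 — V7:collider[blocks]; V6:chain[open]; V4:fork[blocks]; V5:chain[open] ⇒ blocked
  3. V3 → V7 ← V5 → V8 — V7:collider[blocks]; V5:fork[open] ⇒ blocked
Since the path V3 → V7 → V8 is active, V3 and V8 are not d-separated given {V1, V4}.

No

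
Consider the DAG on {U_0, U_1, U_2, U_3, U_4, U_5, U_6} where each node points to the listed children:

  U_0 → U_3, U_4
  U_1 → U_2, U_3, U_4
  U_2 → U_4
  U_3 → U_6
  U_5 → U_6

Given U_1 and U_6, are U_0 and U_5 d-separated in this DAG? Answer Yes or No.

No

3 paths connect U_0 and U_5; each must be blocked for d-separation to hold:
Path 1: U_0 → U_3 → U_6 ← U_5
  U_3 is a chain and U_3 is not conditioned on; U_6 is a collider and U_6 is conditioned on, which opens it — no node blocks this path, so it is active.
Path 2: U_0 → U_4 ← U_2 ← U_1 → U_3 → U_6 ← U_5
  U_4 is a collider here and neither U_4 nor any of its descendants is conditioned on, so the collider stays closed — the path is blocked at U_4.
Path 3: U_0 → U_4 ← U_1 → U_3 → U_6 ← U_5
  U_4 is a collider here and neither U_4 nor any of its descendants is conditioned on, so the collider stays closed — the path is blocked at U_4.
Since the path U_0 → U_3 → U_6 ← U_5 is active, U_0 and U_5 are not d-separated given {U_1, U_6}.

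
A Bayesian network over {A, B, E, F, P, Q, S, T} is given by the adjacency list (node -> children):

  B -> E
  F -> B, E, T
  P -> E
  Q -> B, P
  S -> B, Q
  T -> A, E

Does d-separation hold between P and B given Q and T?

Yes

There are 5 undirected paths between P and B; checking each against the conditioning set {Q, T}:
  1. P ← Q → B — Q:fork[blocks] ⇒ blocked
  2. P ← Q ← S → B — Q:chain[blocks]; S:fork[open] ⇒ blocked
  3. P → E ← B — E:collider[blocks] ⇒ blocked
  4. P → E ← T ← F → B — E:collider[blocks]; T:chain[blocks]; F:fork[open] ⇒ blocked
  5. P → E ← F → B — E:collider[blocks]; F:fork[open] ⇒ blocked
All paths are blocked; P ⊥ B | {Q, T} holds.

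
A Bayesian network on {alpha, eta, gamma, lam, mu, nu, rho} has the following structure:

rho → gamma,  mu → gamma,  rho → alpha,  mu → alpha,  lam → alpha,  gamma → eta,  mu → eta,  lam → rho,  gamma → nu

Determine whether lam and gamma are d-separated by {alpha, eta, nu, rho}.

No — lam and gamma are not d-separated given {alpha, eta, nu, rho}.

Enumerating the 6 paths from lam to gamma and testing each for blocking by {alpha, eta, nu, rho}:
Path 1: lam → alpha ← rho → gamma
  rho is a fork here and rho is conditioned on, so the path is blocked at rho.
Path 2: lam → alpha ← mu → gamma
  alpha is a collider and alpha is conditioned on, which opens it; mu is a fork and mu is not conditioned on — no node blocks this path, so it is active.
Path 3: lam → alpha ← mu → eta ← gamma
  alpha is a collider and alpha is conditioned on, which opens it; mu is a fork and mu is not conditioned on; eta is a collider and eta is conditioned on, which opens it — no node blocks this path, so it is active.
Path 4: lam → rho → gamma
  rho is a chain here and rho is conditioned on, so the path is blocked at rho.
Path 5: lam → rho → alpha ← mu → gamma
  rho is a chain here and rho is conditioned on, so the path is blocked at rho.
Path 6: lam → rho → alpha ← mu → eta ← gamma
  rho is a chain here and rho is conditioned on, so the path is blocked at rho.
At least one path is unblocked, so d-separation fails.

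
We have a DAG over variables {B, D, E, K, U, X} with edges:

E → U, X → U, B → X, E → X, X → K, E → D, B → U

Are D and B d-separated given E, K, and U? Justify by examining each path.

4 paths connect D and B; each must be blocked for d-separation to hold:
Path 1: D ← E → X → U ← B
  E is a fork here and E is conditioned on, so the path is blocked at E.
Path 2: D ← E → X ← B
  E is a fork here and E is conditioned on, so the path is blocked at E.
Path 3: D ← E → U ← X ← B
  E is a fork here and E is conditioned on, so the path is blocked at E.
Path 4: D ← E → U ← B
  E is a fork here and E is conditioned on, so the path is blocked at E.
All paths are blocked; D ⊥ B | {E, K, U} holds.

Yes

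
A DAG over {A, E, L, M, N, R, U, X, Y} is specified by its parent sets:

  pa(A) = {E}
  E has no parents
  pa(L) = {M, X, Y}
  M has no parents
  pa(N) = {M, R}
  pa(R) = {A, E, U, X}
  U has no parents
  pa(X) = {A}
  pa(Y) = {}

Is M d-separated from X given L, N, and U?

No

There are 4 undirected paths between M and X; checking each against the conditioning set {L, N, U}:
Path 1: M → L ← X
  L is a collider and L is conditioned on, which opens it — no node blocks this path, so it is active.
Path 2: M → N ← R ← E → A → X
  N is a collider and N is conditioned on, which opens it; R is a chain and R is not conditioned on; E is a fork and E is not conditioned on; A is a chain and A is not conditioned on — no node blocks this path, so it is active.
Path 3: M → N ← R ← A → X
  N is a collider and N is conditioned on, which opens it; R is a chain and R is not conditioned on; A is a fork and A is not conditioned on — no node blocks this path, so it is active.
Path 4: M → N ← R ← X
  N is a collider and N is conditioned on, which opens it; R is a chain and R is not conditioned on — no node blocks this path, so it is active.
Since the path M → L ← X is active, M and X are not d-separated given {L, N, U}.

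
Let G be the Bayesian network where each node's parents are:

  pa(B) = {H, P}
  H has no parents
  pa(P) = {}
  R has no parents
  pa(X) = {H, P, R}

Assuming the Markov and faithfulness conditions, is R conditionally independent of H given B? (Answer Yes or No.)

Yes

2 paths connect R and H; each must be blocked for d-separation to hold:
  1. R → X ← H — X:collider[blocks] ⇒ blocked
  2. R → X ← P → B ← H — X:collider[blocks]; P:fork[open]; B:collider[open] ⇒ blocked
Since every path is blocked, d-separation holds.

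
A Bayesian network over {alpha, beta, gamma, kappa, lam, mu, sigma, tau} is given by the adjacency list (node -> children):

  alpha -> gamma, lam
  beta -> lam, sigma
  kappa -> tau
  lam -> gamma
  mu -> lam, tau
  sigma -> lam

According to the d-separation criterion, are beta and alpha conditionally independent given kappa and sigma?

Yes

4 paths connect beta and alpha; each must be blocked for d-separation to hold:
  1. beta → sigma → lam ← alpha — sigma:chain[blocks]; lam:collider[blocks] ⇒ blocked
  2. beta → sigma → lam → gamma ← alpha — sigma:chain[blocks]; lam:chain[open]; gamma:collider[blocks] ⇒ blocked
  3. beta → lam ← alpha — lam:collider[blocks] ⇒ blocked
  4. beta → lam → gamma ← alpha — lam:chain[open]; gamma:collider[blocks] ⇒ blocked
Since every path is blocked, d-separation holds.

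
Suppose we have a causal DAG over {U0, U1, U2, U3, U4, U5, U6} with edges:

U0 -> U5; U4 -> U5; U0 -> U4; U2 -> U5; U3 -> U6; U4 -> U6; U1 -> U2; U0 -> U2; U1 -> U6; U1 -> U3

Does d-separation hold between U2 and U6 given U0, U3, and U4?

Enumerating the 6 paths from U2 to U6 and testing each for blocking by {U0, U3, U4}:
  1. U2 → U5 ← U4 → U6 — U5:collider[blocks]; U4:fork[blocks] ⇒ blocked
  2. U2 → U5 ← U0 → U4 → U6 — U5:collider[blocks]; U0:fork[blocks]; U4:chain[blocks] ⇒ blocked
  3. U2 ← U0 → U4 → U6 — U0:fork[blocks]; U4:chain[blocks] ⇒ blocked
  4. U2 ← U0 → U5 ← U4 → U6 — U0:fork[blocks]; U5:collider[blocks]; U4:fork[blocks] ⇒ blocked
  5. U2 ← U1 → U3 → U6 — U1:fork[open]; U3:chain[blocks] ⇒ blocked
  6. U2 ← U1 → U6 — U1:fork[open] ⇒ active
At least one path is unblocked, so d-separation fails.

No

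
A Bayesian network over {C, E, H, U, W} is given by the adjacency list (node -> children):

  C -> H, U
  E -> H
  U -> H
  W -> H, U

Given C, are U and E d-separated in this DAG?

Yes

3 paths connect U and E; each must be blocked for d-separation to hold:
  1. U ← C → H ← E — C:fork[blocks]; H:collider[blocks] ⇒ blocked
  2. U → H ← E — H:collider[blocks] ⇒ blocked
  3. U ← W → H ← E — W:fork[open]; H:collider[blocks] ⇒ blocked
Since every path is blocked, d-separation holds.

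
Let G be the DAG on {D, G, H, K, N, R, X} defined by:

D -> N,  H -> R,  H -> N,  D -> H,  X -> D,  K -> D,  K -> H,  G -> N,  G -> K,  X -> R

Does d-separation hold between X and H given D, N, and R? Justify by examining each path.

No

We examine all 6 paths between X and H:
Path 1: X → R ← H
  R is a collider and R is conditioned on, which opens it — no node blocks this path, so it is active.
Path 2: X → D → H
  D is a chain here and D is conditioned on, so the path is blocked at D.
Path 3: X → D → N ← H
  D is a chain here and D is conditioned on, so the path is blocked at D.
Path 4: X → D → N ← G → K → H
  D is a chain here and D is conditioned on, so the path is blocked at D.
Path 5: X → D ← K → H
  D is a collider and D is conditioned on, which opens it; K is a fork and K is not conditioned on — no node blocks this path, so it is active.
Path 6: X → D ← K ← G → N ← H
  D is a collider and D is conditioned on, which opens it; K is a chain and K is not conditioned on; G is a fork and G is not conditioned on; N is a collider and N is conditioned on, which opens it — no node blocks this path, so it is active.
Since the path X → R ← H is active, X and H are not d-separated given {D, N, R}.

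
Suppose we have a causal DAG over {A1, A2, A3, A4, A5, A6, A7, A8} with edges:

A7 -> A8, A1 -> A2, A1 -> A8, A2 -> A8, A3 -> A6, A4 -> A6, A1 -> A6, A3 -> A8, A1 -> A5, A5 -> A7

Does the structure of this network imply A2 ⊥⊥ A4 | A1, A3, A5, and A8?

Yes — A2 and A4 are d-separated given {A1, A3, A5, A8}.

6 paths connect A2 and A4; each must be blocked for d-separation to hold:
Path 1: A2 ← A1 → A8 ← A3 → A6 ← A4
  A1 is a fork here and A1 is conditioned on, so the path is blocked at A1.
Path 2: A2 ← A1 → A6 ← A4
  A1 is a fork here and A1 is conditioned on, so the path is blocked at A1.
Path 3: A2 ← A1 → A5 → A7 → A8 ← A3 → A6 ← A4
  A1 is a fork here and A1 is conditioned on, so the path is blocked at A1.
Path 4: A2 → A8 ← A1 → A6 ← A4
  A1 is a fork here and A1 is conditioned on, so the path is blocked at A1.
Path 5: A2 → A8 ← A7 ← A5 ← A1 → A6 ← A4
  A5 is a chain here and A5 is conditioned on, so the path is blocked at A5.
Path 6: A2 → A8 ← A3 → A6 ← A4
  A3 is a fork here and A3 is conditioned on, so the path is blocked at A3.
Every path is blocked, so A2 and A4 are d-separated given {A1, A3, A5, A8}.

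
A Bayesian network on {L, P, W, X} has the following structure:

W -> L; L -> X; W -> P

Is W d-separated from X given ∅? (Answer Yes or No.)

The only undirected path from W to X is:
Path 1: W → L → X
  L is a chain and L is not conditioned on — no node blocks this path, so it is active.
At least one path is unblocked, so d-separation fails.

No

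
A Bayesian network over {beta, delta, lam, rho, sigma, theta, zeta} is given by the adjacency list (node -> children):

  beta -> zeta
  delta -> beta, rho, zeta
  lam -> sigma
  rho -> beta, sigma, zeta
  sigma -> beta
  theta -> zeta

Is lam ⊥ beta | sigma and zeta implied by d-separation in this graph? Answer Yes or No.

No

Enumerating the 6 paths from lam to beta and testing each for blocking by {sigma, zeta}:
Path 1: lam → sigma ← rho → zeta ← delta → beta
  sigma is a collider and sigma is conditioned on, which opens it; rho is a fork and rho is not conditioned on; zeta is a collider and zeta is conditioned on, which opens it; delta is a fork and delta is not conditioned on — no node blocks this path, so it is active.
Path 2: lam → sigma ← rho → zeta ← beta
  sigma is a collider and sigma is conditioned on, which opens it; rho is a fork and rho is not conditioned on; zeta is a collider and zeta is conditioned on, which opens it — no node blocks this path, so it is active.
Path 3: lam → sigma ← rho ← delta → zeta ← beta
  sigma is a collider and sigma is conditioned on, which opens it; rho is a chain and rho is not conditioned on; delta is a fork and delta is not conditioned on; zeta is a collider and zeta is conditioned on, which opens it — no node blocks this path, so it is active.
Path 4: lam → sigma ← rho ← delta → beta
  sigma is a collider and sigma is conditioned on, which opens it; rho is a chain and rho is not conditioned on; delta is a fork and delta is not conditioned on — no node blocks this path, so it is active.
Path 5: lam → sigma ← rho → beta
  sigma is a collider and sigma is conditioned on, which opens it; rho is a fork and rho is not conditioned on — no node blocks this path, so it is active.
Path 6: lam → sigma → beta
  sigma is a chain here and sigma is conditioned on, so the path is blocked at sigma.
Because an active path exists, lam and beta are not d-separated.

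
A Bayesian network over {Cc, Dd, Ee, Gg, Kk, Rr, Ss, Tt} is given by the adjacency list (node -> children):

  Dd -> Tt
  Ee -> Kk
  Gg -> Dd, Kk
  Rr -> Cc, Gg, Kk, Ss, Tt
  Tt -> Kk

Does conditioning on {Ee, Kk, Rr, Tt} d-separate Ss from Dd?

Yes — Ss and Dd are d-separated given {Ee, Kk, Rr, Tt}.

Enumerating the 6 paths from Ss to Dd and testing each for blocking by {Ee, Kk, Rr, Tt}:
Path 1: Ss ← Rr → Tt ← Dd
  Rr is a fork here and Rr is conditioned on, so the path is blocked at Rr.
Path 2: Ss ← Rr → Tt → Kk ← Gg → Dd
  Rr is a fork here and Rr is conditioned on, so the path is blocked at Rr.
Path 3: Ss ← Rr → Kk ← Tt ← Dd
  Rr is a fork here and Rr is conditioned on, so the path is blocked at Rr.
Path 4: Ss ← Rr → Kk ← Gg → Dd
  Rr is a fork here and Rr is conditioned on, so the path is blocked at Rr.
Path 5: Ss ← Rr → Gg → Dd
  Rr is a fork here and Rr is conditioned on, so the path is blocked at Rr.
Path 6: Ss ← Rr → Gg → Kk ← Tt ← Dd
  Rr is a fork here and Rr is conditioned on, so the path is blocked at Rr.
Since every path is blocked, d-separation holds.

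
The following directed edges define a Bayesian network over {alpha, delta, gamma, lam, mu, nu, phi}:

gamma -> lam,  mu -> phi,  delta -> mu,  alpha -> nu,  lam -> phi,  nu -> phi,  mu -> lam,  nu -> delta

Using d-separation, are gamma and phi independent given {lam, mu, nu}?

Enumerating the 3 paths from gamma to phi and testing each for blocking by {lam, mu, nu}:
Path 1: gamma → lam ← mu → phi
  mu is a fork here and mu is conditioned on, so the path is blocked at mu.
Path 2: gamma → lam ← mu ← delta ← nu → phi
  mu is a chain here and mu is conditioned on, so the path is blocked at mu.
Path 3: gamma → lam → phi
  lam is a chain here and lam is conditioned on, so the path is blocked at lam.
All paths are blocked; gamma ⊥ phi | {lam, mu, nu} holds.

Yes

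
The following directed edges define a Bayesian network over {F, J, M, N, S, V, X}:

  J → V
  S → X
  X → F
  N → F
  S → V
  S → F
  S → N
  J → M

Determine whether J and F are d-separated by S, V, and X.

We examine all 3 paths between J and F:
Path 1: J → V ← S → F
  S is a fork here and S is conditioned on, so the path is blocked at S.
Path 2: J → V ← S → X → F
  S is a fork here and S is conditioned on, so the path is blocked at S.
Path 3: J → V ← S → N → F
  S is a fork here and S is conditioned on, so the path is blocked at S.
Since every path is blocked, d-separation holds.

Yes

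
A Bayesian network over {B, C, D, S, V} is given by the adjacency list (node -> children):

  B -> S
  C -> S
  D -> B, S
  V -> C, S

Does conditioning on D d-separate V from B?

There are 4 undirected paths between V and B; checking each against the conditioning set {D}:
Path 1: V → C → S ← B
  S is a collider here and neither S nor any of its descendants is conditioned on, so the collider stays closed — the path is blocked at S.
Path 2: V → C → S ← D → B
  S is a collider here and neither S nor any of its descendants is conditioned on, so the collider stays closed — the path is blocked at S.
Path 3: V → S ← B
  S is a collider here and neither S nor any of its descendants is conditioned on, so the collider stays closed — the path is blocked at S.
Path 4: V → S ← D → B
  S is a collider here and neither S nor any of its descendants is conditioned on, so the collider stays closed — the path is blocked at S.
All paths are blocked; V ⊥ B | {D} holds.

Yes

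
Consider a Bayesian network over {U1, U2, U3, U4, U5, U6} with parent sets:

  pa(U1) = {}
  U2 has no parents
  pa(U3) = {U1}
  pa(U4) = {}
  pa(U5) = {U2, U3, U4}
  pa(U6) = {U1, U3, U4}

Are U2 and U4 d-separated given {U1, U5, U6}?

No

There are 3 undirected paths between U2 and U4; checking each against the conditioning set {U1, U5, U6}:
Path 1: U2 → U5 ← U4
  U5 is a collider and U5 is conditioned on, which opens it — no node blocks this path, so it is active.
Path 2: U2 → U5 ← U3 ← U1 → U6 ← U4
  U1 is a fork here and U1 is conditioned on, so the path is blocked at U1.
Path 3: U2 → U5 ← U3 → U6 ← U4
  U5 is a collider and U5 is conditioned on, which opens it; U3 is a fork and U3 is not conditioned on; U6 is a collider and U6 is conditioned on, which opens it — no node blocks this path, so it is active.
At least one path is unblocked, so d-separation fails.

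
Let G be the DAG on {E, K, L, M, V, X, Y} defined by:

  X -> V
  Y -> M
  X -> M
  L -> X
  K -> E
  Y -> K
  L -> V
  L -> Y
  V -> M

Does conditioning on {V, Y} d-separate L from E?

Yes

There are 5 undirected paths between L and E; checking each against the conditioning set {V, Y}:
Path 1: L → Y → K → E
  Y is a chain here and Y is conditioned on, so the path is blocked at Y.
Path 2: L → X → V → M ← Y → K → E
  V is a chain here and V is conditioned on, so the path is blocked at V.
Path 3: L → X → M ← Y → K → E
  M is a collider here and neither M nor any of its descendants is conditioned on, so the collider stays closed — the path is blocked at M.
Path 4: L → V ← X → M ← Y → K → E
  M is a collider here and neither M nor any of its descendants is conditioned on, so the collider stays closed — the path is blocked at M.
Path 5: L → V → M ← Y → K → E
  V is a chain here and V is conditioned on, so the path is blocked at V.
Every path is blocked, so L and E are d-separated given {V, Y}.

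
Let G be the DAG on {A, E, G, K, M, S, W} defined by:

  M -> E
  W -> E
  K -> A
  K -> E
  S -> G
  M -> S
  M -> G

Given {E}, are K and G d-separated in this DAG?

We examine all 2 paths between K and G:
Path 1: K → E ← M → G
  E is a collider and E is conditioned on, which opens it; M is a fork and M is not conditioned on — no node blocks this path, so it is active.
Path 2: K → E ← M → S → G
  E is a collider and E is conditioned on, which opens it; M is a fork and M is not conditioned on; S is a chain and S is not conditioned on — no node blocks this path, so it is active.
Since the path K → E ← M → G is active, K and G are not d-separated given {E}.

No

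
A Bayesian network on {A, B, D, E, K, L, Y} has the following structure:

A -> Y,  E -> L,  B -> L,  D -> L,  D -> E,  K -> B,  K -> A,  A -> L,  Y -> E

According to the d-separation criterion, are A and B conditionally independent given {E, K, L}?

No

There are 4 undirected paths between A and B; checking each against the conditioning set {E, K, L}:
  1. A ← K → B — K:fork[blocks] ⇒ blocked
  2. A → Y → E ← D → L ← B — Y:chain[open]; E:collider[open]; D:fork[open]; L:collider[open] ⇒ active
  3. A → Y → E → L ← B — Y:chain[open]; E:chain[blocks]; L:collider[open] ⇒ blocked
  4. A → L ← B — L:collider[open] ⇒ active
Because an active path exists, A and B are not d-separated.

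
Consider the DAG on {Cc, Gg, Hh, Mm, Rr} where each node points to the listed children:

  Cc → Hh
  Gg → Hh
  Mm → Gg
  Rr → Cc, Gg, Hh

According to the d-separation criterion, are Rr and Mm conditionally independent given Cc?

3 paths connect Rr and Mm; each must be blocked for d-separation to hold:
Path 1: Rr → Cc → Hh ← Gg ← Mm
  Cc is a chain here and Cc is conditioned on, so the path is blocked at Cc.
Path 2: Rr → Hh ← Gg ← Mm
  Hh is a collider here and neither Hh nor any of its descendants is conditioned on, so the collider stays closed — the path is blocked at Hh.
Path 3: Rr → Gg ← Mm
  Gg is a collider here and neither Gg nor any of its descendants is conditioned on, so the collider stays closed — the path is blocked at Gg.
All paths are blocked; Rr ⊥ Mm | {Cc} holds.

Yes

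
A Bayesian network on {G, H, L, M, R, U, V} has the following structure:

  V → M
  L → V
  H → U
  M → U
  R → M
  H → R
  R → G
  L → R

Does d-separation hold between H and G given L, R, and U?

Yes

There are 3 undirected paths between H and G; checking each against the conditioning set {L, R, U}:
Path 1: H → U ← M ← V ← L → R → G
  L is a fork here and L is conditioned on, so the path is blocked at L.
Path 2: H → U ← M ← R → G
  R is a fork here and R is conditioned on, so the path is blocked at R.
Path 3: H → R → G
  R is a chain here and R is conditioned on, so the path is blocked at R.
Since every path is blocked, d-separation holds.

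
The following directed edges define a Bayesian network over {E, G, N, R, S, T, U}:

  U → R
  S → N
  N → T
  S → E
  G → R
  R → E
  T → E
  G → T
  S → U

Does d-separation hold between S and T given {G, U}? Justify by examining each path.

There are 5 undirected paths between S and T; checking each against the conditioning set {G, U}:
  1. S → N → T — N:chain[open] ⇒ active
  2. S → U → R ← G → T — U:chain[blocks]; R:collider[blocks]; G:fork[blocks] ⇒ blocked
  3. S → U → R → E ← T — U:chain[blocks]; R:chain[open]; E:collider[blocks] ⇒ blocked
  4. S → E ← R ← G → T — E:collider[blocks]; R:chain[open]; G:fork[blocks] ⇒ blocked
  5. S → E ← T — E:collider[blocks] ⇒ blocked
Because an active path exists, S and T are not d-separated.

No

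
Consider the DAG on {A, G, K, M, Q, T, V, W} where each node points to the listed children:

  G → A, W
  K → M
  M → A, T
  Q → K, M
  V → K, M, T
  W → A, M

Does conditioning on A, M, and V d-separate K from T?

There are 6 undirected paths between K and T; checking each against the conditioning set {A, M, V}:
Path 1: K ← V → T
  V is a fork here and V is conditioned on, so the path is blocked at V.
Path 2: K ← V → M → T
  V is a fork here and V is conditioned on, so the path is blocked at V.
Path 3: K → M ← V → T
  V is a fork here and V is conditioned on, so the path is blocked at V.
Path 4: K → M → T
  M is a chain here and M is conditioned on, so the path is blocked at M.
Path 5: K ← Q → M ← V → T
  V is a fork here and V is conditioned on, so the path is blocked at V.
Path 6: K ← Q → M → T
  M is a chain here and M is conditioned on, so the path is blocked at M.
All paths are blocked; K ⊥ T | {A, M, V} holds.

Yes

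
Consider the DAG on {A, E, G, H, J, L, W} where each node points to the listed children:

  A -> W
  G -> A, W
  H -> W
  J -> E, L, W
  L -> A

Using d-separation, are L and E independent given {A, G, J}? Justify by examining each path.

Enumerating the 3 paths from L to E and testing each for blocking by {A, G, J}:
Path 1: L → A ← G → W ← J → E
  G is a fork here and G is conditioned on, so the path is blocked at G.
Path 2: L → A → W ← J → E
  A is a chain here and A is conditioned on, so the path is blocked at A.
Path 3: L ← J → E
  J is a fork here and J is conditioned on, so the path is blocked at J.
All paths are blocked; L ⊥ E | {A, G, J} holds.

Yes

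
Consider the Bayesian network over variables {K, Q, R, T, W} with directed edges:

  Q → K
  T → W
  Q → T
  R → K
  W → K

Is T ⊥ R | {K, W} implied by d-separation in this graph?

No — T and R are not d-separated given {K, W}.

2 paths connect T and R; each must be blocked for d-separation to hold:
Path 1: T → W → K ← R
  W is a chain here and W is conditioned on, so the path is blocked at W.
Path 2: T ← Q → K ← R
  Q is a fork and Q is not conditioned on; K is a collider and K is conditioned on, which opens it — no node blocks this path, so it is active.
At least one path is unblocked, so d-separation fails.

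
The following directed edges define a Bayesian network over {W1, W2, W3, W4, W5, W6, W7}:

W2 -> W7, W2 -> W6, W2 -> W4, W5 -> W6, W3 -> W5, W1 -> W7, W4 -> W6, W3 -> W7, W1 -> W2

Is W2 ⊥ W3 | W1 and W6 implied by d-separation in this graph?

There are 4 undirected paths between W2 and W3; checking each against the conditioning set {W1, W6}:
Path 1: W2 → W6 ← W5 ← W3
  W6 is a collider and W6 is conditioned on, which opens it; W5 is a chain and W5 is not conditioned on — no node blocks this path, so it is active.
Path 2: W2 ← W1 → W7 ← W3
  W1 is a fork here and W1 is conditioned on, so the path is blocked at W1.
Path 3: W2 → W4 → W6 ← W5 ← W3
  W4 is a chain and W4 is not conditioned on; W6 is a collider and W6 is conditioned on, which opens it; W5 is a chain and W5 is not conditioned on — no node blocks this path, so it is active.
Path 4: W2 → W7 ← W3
  W7 is a collider here and neither W7 nor any of its descendants is conditioned on, so the collider stays closed — the path is blocked at W7.
Because an active path exists, W2 and W3 are not d-separated.

No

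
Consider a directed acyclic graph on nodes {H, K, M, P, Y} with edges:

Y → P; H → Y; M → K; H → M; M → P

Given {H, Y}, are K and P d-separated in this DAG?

No

2 paths connect K and P; each must be blocked for d-separation to hold:
Path 1: K ← M ← H → Y → P
  H is a fork here and H is conditioned on, so the path is blocked at H.
Path 2: K ← M → P
  M is a fork and M is not conditioned on — no node blocks this path, so it is active.
Because an active path exists, K and P are not d-separated.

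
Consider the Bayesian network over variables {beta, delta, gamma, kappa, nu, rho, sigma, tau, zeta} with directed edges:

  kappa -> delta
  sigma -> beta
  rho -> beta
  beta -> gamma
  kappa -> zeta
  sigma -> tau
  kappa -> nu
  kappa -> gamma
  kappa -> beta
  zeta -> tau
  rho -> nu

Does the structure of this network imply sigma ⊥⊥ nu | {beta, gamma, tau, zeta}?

There are 6 undirected paths between sigma and nu; checking each against the conditioning set {beta, gamma, tau, zeta}:
  1. sigma → tau ← zeta ← kappa → nu — tau:collider[open]; zeta:chain[blocks]; kappa:fork[open] ⇒ blocked
  2. sigma → tau ← zeta ← kappa → gamma ← beta ← rho → nu — tau:collider[open]; zeta:chain[blocks]; kappa:fork[open]; gamma:collider[open]; beta:chain[blocks]; rho:fork[open] ⇒ blocked
  3. sigma → tau ← zeta ← kappa → beta ← rho → nu — tau:collider[open]; zeta:chain[blocks]; kappa:fork[open]; beta:collider[open]; rho:fork[open] ⇒ blocked
  4. sigma → beta ← rho → nu — beta:collider[open]; rho:fork[open] ⇒ active
  5. sigma → beta ← kappa → nu — beta:collider[open]; kappa:fork[open] ⇒ active
  6. sigma → beta → gamma ← kappa → nu — beta:chain[blocks]; gamma:collider[open]; kappa:fork[open] ⇒ blocked
Because an active path exists, sigma and nu are not d-separated.

No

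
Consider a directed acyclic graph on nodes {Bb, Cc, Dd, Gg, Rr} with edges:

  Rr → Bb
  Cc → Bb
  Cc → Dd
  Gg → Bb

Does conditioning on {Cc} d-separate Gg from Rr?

Yes

There is one path between Gg and Rr:
  1. Gg → Bb ← Rr — Bb:collider[blocks] ⇒ blocked
Since every path is blocked, d-separation holds.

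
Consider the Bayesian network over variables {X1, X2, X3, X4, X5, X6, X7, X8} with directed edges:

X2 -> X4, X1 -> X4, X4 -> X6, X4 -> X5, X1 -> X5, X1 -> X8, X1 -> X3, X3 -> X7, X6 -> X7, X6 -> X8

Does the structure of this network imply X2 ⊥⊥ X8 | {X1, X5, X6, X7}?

6 paths connect X2 and X8; each must be blocked for d-separation to hold:
  1. X2 → X4 ← X1 → X3 → X7 ← X6 → X8 — X4:collider[open]; X1:fork[blocks]; X3:chain[open]; X7:collider[open]; X6:fork[blocks] ⇒ blocked
  2. X2 → X4 ← X1 → X8 — X4:collider[open]; X1:fork[blocks] ⇒ blocked
  3. X2 → X4 → X5 ← X1 → X3 → X7 ← X6 → X8 — X4:chain[open]; X5:collider[open]; X1:fork[blocks]; X3:chain[open]; X7:collider[open]; X6:fork[blocks] ⇒ blocked
  4. X2 → X4 → X5 ← X1 → X8 — X4:chain[open]; X5:collider[open]; X1:fork[blocks] ⇒ blocked
  5. X2 → X4 → X6 → X7 ← X3 ← X1 → X8 — X4:chain[open]; X6:chain[blocks]; X7:collider[open]; X3:chain[open]; X1:fork[blocks] ⇒ blocked
  6. X2 → X4 → X6 → X8 — X4:chain[open]; X6:chain[blocks] ⇒ blocked
Since every path is blocked, d-separation holds.

Yes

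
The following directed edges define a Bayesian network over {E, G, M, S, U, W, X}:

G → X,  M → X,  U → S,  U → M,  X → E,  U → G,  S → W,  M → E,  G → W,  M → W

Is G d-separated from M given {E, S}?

No

6 paths connect G and M; each must be blocked for d-separation to hold:
  1. G → W ← S ← U → M — W:collider[blocks]; S:chain[blocks]; U:fork[open] ⇒ blocked
  2. G → W ← M — W:collider[blocks] ⇒ blocked
  3. G ← U → S → W ← M — U:fork[open]; S:chain[blocks]; W:collider[blocks] ⇒ blocked
  4. G ← U → M — U:fork[open] ⇒ active
  5. G → X → E ← M — X:chain[open]; E:collider[open] ⇒ active
  6. G → X ← M — X:collider[open] ⇒ active
Because an active path exists, G and M are not d-separated.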